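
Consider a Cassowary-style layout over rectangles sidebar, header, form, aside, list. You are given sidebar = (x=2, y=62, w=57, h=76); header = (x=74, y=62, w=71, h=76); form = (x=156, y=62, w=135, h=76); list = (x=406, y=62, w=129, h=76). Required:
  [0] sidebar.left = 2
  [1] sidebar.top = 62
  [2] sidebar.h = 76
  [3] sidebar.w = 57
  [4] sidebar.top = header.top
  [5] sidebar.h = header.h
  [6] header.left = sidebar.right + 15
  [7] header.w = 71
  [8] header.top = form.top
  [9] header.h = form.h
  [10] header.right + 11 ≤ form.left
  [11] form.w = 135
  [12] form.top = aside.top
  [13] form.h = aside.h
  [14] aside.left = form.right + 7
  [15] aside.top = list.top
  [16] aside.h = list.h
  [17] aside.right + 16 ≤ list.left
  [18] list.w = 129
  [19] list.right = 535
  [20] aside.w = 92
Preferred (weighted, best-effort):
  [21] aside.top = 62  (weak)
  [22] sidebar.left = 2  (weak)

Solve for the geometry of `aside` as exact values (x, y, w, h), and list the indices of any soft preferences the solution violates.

1. aside.y = 62  [form.top = aside.top]
2. aside.h = 76  [form.h = aside.h]
3. aside.x = 298  [aside.left = form.right + 7]
4. aside.w = 92  [aside.w = 92]

aside = (x=298, y=62, w=92, h=76)
violated soft preferences: none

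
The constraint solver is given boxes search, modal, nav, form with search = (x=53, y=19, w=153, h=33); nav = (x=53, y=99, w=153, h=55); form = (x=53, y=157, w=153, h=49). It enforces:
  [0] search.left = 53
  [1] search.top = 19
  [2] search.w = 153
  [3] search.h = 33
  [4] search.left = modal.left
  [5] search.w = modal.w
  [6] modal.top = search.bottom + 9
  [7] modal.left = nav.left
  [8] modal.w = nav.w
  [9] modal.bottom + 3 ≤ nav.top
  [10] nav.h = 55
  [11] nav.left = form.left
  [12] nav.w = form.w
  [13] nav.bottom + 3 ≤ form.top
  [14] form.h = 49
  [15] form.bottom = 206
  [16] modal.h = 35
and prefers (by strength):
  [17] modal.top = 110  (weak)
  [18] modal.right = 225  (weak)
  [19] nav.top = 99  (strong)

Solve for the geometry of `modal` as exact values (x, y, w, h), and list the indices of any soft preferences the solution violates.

modal = (x=53, y=61, w=153, h=35)
violated soft preferences: 17, 18

1. modal.x = 53  [search.left = modal.left]
2. modal.w = 153  [search.w = modal.w]
3. modal.y = 61  [modal.top = search.bottom + 9]
4. modal.h = 35  [modal.h = 35]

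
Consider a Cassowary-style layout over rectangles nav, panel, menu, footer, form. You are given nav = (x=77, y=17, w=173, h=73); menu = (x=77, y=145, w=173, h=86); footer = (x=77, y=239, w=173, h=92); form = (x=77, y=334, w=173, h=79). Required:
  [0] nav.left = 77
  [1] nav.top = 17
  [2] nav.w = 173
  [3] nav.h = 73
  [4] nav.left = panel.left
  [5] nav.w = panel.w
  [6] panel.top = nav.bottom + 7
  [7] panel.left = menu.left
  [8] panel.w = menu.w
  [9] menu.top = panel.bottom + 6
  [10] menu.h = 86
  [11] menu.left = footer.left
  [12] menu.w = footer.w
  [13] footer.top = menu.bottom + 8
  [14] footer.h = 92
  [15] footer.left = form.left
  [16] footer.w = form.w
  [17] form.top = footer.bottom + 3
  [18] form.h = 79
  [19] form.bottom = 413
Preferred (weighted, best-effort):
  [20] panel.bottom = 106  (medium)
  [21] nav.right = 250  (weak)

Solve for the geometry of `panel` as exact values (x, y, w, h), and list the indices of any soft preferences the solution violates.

1. panel.x = 77  [nav.left = panel.left]
2. panel.w = 173  [nav.w = panel.w]
3. panel.y = 97  [panel.top = nav.bottom + 7]
4. panel.h = 42  [menu.top = panel.bottom + 6]

panel = (x=77, y=97, w=173, h=42)
violated soft preferences: 20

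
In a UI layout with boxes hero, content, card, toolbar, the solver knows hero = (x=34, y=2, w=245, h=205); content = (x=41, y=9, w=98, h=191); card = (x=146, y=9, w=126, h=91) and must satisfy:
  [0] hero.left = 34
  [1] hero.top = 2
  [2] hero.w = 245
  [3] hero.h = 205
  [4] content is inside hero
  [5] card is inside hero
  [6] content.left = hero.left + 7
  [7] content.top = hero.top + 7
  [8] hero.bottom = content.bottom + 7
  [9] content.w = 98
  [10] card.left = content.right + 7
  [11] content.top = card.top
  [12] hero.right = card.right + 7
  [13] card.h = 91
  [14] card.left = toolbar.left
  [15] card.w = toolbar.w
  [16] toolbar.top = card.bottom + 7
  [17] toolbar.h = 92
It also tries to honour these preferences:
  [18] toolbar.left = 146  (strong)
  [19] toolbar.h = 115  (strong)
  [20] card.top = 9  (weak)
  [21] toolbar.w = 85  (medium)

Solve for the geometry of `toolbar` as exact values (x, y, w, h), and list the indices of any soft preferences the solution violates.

1. toolbar.x = 146  [card.left = toolbar.left]
2. toolbar.w = 126  [card.w = toolbar.w]
3. toolbar.y = 107  [toolbar.top = card.bottom + 7]
4. toolbar.h = 92  [toolbar.h = 92]

toolbar = (x=146, y=107, w=126, h=92)
violated soft preferences: 19, 21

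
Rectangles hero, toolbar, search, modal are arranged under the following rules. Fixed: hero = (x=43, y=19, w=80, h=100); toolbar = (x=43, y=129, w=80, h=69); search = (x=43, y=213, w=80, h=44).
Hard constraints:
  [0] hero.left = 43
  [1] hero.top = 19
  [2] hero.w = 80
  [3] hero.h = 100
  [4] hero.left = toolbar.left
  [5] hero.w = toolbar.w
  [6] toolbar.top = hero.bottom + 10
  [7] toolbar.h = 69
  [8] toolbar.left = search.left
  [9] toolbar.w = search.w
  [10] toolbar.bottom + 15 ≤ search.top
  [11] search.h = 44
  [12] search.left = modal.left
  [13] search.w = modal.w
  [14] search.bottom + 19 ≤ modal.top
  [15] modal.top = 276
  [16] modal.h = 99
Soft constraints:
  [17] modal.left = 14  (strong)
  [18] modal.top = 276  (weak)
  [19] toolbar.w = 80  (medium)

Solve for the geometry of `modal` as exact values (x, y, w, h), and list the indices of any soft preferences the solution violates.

1. modal.x = 43  [search.left = modal.left]
2. modal.w = 80  [search.w = modal.w]
3. modal.y = 276  [modal.top = 276]
4. modal.h = 99  [modal.h = 99]

modal = (x=43, y=276, w=80, h=99)
violated soft preferences: 17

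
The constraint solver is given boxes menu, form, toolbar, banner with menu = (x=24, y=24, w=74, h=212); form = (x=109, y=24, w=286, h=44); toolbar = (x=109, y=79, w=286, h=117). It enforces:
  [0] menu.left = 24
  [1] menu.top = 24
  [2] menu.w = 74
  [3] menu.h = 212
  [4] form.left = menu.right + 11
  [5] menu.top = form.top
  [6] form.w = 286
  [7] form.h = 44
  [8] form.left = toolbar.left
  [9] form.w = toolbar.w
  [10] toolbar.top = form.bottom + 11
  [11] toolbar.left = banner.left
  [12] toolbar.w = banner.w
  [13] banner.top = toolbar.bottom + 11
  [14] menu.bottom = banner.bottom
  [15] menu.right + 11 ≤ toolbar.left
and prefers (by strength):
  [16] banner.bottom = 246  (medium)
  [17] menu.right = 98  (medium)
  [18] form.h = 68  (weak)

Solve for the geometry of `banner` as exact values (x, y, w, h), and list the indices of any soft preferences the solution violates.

banner = (x=109, y=207, w=286, h=29)
violated soft preferences: 16, 18

1. banner.x = 109  [toolbar.left = banner.left]
2. banner.w = 286  [toolbar.w = banner.w]
3. banner.y = 207  [banner.top = toolbar.bottom + 11]
4. banner.h = 29  [menu.bottom = banner.bottom]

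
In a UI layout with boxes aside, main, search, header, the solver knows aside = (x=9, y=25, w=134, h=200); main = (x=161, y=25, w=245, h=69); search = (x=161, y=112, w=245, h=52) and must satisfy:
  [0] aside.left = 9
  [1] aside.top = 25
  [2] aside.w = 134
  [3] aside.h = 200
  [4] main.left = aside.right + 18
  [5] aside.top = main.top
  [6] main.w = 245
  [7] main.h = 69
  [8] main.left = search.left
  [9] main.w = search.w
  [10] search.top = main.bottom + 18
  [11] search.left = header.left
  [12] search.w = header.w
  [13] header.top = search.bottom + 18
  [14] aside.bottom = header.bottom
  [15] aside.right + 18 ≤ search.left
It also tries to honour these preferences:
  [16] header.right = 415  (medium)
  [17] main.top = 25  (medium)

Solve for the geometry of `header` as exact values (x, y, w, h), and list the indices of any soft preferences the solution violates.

header = (x=161, y=182, w=245, h=43)
violated soft preferences: 16

1. header.x = 161  [search.left = header.left]
2. header.w = 245  [search.w = header.w]
3. header.y = 182  [header.top = search.bottom + 18]
4. header.h = 43  [aside.bottom = header.bottom]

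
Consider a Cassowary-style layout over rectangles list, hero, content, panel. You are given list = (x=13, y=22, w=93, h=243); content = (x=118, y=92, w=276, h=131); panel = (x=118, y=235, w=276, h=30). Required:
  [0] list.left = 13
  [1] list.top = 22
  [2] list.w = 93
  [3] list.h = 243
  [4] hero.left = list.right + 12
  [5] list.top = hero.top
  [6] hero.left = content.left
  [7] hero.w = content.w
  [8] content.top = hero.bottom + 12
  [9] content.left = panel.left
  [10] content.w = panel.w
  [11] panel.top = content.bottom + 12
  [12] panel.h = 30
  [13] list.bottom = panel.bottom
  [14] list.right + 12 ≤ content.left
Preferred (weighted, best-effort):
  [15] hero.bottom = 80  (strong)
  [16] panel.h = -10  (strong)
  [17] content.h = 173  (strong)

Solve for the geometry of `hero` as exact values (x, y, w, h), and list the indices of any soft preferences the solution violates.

1. hero.x = 118  [hero.left = list.right + 12]
2. hero.y = 22  [list.top = hero.top]
3. hero.w = 276  [hero.w = content.w]
4. hero.h = 58  [content.top = hero.bottom + 12]

hero = (x=118, y=22, w=276, h=58)
violated soft preferences: 16, 17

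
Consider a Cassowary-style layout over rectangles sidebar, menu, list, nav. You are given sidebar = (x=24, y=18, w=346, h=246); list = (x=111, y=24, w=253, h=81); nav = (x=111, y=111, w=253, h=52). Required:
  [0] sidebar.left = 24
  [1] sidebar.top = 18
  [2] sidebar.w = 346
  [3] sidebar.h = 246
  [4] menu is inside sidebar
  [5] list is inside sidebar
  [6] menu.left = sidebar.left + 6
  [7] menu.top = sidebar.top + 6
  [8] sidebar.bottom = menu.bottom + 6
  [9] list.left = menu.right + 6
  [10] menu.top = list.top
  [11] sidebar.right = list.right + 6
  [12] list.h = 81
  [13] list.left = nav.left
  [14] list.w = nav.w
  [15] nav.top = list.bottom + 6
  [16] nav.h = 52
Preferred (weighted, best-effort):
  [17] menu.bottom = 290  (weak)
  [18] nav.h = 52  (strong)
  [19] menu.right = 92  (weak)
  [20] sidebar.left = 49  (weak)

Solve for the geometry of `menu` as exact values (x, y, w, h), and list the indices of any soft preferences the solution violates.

1. menu.x = 30  [menu.left = sidebar.left + 6]
2. menu.y = 24  [menu.top = sidebar.top + 6]
3. menu.h = 234  [sidebar.bottom = menu.bottom + 6]
4. menu.w = 75  [list.left = menu.right + 6]

menu = (x=30, y=24, w=75, h=234)
violated soft preferences: 17, 19, 20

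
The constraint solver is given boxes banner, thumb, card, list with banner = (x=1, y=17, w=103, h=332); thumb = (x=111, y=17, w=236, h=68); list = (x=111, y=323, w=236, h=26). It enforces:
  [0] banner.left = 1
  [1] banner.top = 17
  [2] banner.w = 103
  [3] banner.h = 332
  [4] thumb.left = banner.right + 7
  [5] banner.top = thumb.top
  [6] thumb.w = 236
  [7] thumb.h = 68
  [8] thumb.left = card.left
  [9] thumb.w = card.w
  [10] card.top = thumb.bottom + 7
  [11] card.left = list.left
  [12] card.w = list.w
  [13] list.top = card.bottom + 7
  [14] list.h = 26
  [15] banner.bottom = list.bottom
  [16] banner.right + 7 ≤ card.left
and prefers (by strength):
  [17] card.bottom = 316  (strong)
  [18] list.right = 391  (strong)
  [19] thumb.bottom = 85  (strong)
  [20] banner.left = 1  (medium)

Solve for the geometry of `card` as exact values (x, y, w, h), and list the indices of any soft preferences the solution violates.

card = (x=111, y=92, w=236, h=224)
violated soft preferences: 18

1. card.x = 111  [thumb.left = card.left]
2. card.w = 236  [thumb.w = card.w]
3. card.y = 92  [card.top = thumb.bottom + 7]
4. card.h = 224  [list.top = card.bottom + 7]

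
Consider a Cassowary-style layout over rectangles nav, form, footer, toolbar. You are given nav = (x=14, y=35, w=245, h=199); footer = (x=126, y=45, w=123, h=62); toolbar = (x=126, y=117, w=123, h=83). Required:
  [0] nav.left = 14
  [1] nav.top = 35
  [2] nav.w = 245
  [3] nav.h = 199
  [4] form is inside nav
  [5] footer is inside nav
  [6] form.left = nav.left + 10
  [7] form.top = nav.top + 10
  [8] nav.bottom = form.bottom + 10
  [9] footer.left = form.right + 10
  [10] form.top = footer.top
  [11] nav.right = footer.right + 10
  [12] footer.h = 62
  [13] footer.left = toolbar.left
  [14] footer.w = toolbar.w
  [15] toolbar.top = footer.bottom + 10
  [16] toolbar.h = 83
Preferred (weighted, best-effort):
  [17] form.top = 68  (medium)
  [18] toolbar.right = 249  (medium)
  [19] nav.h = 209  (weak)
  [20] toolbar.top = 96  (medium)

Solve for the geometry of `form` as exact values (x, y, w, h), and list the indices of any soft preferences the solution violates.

form = (x=24, y=45, w=92, h=179)
violated soft preferences: 17, 19, 20

1. form.x = 24  [form.left = nav.left + 10]
2. form.y = 45  [form.top = nav.top + 10]
3. form.h = 179  [nav.bottom = form.bottom + 10]
4. form.w = 92  [footer.left = form.right + 10]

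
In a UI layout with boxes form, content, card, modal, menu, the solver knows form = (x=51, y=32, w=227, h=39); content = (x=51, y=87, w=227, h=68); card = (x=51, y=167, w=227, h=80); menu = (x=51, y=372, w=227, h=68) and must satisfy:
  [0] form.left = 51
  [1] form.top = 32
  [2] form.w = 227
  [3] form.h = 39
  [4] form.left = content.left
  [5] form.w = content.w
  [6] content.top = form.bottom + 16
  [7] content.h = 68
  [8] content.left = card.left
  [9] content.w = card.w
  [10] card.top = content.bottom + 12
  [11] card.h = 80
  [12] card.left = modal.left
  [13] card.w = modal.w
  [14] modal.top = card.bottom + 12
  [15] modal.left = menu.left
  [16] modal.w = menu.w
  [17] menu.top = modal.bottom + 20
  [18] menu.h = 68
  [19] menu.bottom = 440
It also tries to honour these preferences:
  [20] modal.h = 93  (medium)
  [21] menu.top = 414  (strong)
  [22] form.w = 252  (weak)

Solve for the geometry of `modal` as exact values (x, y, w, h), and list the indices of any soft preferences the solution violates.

1. modal.x = 51  [card.left = modal.left]
2. modal.w = 227  [card.w = modal.w]
3. modal.y = 259  [modal.top = card.bottom + 12]
4. modal.h = 93  [menu.top = modal.bottom + 20]

modal = (x=51, y=259, w=227, h=93)
violated soft preferences: 21, 22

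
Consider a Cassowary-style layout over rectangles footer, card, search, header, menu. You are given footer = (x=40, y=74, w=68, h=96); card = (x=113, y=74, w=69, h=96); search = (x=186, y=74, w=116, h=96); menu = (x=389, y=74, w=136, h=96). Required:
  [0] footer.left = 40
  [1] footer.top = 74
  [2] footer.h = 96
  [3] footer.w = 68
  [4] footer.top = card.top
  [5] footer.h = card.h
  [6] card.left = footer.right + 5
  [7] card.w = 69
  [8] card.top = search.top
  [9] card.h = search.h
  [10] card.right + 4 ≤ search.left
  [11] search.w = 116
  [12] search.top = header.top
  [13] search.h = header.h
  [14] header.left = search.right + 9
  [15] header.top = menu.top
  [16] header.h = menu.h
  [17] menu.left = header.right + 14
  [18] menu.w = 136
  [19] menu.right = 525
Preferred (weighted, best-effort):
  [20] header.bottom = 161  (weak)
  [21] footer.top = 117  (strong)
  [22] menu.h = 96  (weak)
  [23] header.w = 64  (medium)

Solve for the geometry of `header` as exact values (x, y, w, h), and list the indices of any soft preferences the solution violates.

header = (x=311, y=74, w=64, h=96)
violated soft preferences: 20, 21

1. header.y = 74  [search.top = header.top]
2. header.h = 96  [search.h = header.h]
3. header.x = 311  [header.left = search.right + 9]
4. header.w = 64  [menu.left = header.right + 14]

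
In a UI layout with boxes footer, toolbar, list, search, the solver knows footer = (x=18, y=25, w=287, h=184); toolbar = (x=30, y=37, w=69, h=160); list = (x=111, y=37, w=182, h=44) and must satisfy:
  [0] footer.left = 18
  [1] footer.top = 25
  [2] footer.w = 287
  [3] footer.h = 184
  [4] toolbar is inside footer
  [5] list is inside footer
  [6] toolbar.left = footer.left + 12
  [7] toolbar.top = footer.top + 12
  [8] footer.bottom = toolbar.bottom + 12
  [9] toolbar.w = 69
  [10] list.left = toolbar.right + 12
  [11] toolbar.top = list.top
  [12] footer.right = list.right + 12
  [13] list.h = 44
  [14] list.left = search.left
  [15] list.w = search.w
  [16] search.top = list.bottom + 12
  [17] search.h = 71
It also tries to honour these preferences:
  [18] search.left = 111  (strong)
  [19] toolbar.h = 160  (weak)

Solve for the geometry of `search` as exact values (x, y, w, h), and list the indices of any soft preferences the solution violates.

1. search.x = 111  [list.left = search.left]
2. search.w = 182  [list.w = search.w]
3. search.y = 93  [search.top = list.bottom + 12]
4. search.h = 71  [search.h = 71]

search = (x=111, y=93, w=182, h=71)
violated soft preferences: none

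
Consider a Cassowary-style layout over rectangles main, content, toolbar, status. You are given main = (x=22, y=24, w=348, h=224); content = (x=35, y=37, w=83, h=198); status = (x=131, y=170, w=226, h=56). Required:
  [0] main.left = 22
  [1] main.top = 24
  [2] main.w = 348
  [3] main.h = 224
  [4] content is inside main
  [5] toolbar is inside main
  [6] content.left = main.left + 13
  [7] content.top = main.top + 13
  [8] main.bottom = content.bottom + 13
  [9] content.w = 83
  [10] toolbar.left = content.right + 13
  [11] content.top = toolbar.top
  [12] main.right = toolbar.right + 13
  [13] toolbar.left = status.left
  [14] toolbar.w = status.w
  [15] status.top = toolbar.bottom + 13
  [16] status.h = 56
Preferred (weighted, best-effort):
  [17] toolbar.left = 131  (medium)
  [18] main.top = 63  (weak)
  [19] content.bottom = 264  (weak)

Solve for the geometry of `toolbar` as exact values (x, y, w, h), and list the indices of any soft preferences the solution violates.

toolbar = (x=131, y=37, w=226, h=120)
violated soft preferences: 18, 19

1. toolbar.x = 131  [toolbar.left = content.right + 13]
2. toolbar.y = 37  [content.top = toolbar.top]
3. toolbar.w = 226  [main.right = toolbar.right + 13]
4. toolbar.h = 120  [status.top = toolbar.bottom + 13]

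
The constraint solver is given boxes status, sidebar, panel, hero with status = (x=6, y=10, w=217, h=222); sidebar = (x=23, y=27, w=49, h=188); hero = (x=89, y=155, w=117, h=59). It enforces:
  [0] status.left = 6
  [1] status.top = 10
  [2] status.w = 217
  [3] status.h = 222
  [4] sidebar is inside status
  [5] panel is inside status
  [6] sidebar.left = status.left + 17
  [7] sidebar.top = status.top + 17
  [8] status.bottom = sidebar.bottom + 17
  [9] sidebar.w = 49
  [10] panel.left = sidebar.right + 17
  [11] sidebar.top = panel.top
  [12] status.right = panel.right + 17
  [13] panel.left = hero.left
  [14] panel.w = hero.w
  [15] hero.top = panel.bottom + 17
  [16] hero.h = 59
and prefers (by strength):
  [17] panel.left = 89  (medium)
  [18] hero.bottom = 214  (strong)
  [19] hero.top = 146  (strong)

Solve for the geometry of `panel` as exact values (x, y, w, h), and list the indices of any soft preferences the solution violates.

1. panel.x = 89  [panel.left = sidebar.right + 17]
2. panel.y = 27  [sidebar.top = panel.top]
3. panel.w = 117  [status.right = panel.right + 17]
4. panel.h = 111  [hero.top = panel.bottom + 17]

panel = (x=89, y=27, w=117, h=111)
violated soft preferences: 19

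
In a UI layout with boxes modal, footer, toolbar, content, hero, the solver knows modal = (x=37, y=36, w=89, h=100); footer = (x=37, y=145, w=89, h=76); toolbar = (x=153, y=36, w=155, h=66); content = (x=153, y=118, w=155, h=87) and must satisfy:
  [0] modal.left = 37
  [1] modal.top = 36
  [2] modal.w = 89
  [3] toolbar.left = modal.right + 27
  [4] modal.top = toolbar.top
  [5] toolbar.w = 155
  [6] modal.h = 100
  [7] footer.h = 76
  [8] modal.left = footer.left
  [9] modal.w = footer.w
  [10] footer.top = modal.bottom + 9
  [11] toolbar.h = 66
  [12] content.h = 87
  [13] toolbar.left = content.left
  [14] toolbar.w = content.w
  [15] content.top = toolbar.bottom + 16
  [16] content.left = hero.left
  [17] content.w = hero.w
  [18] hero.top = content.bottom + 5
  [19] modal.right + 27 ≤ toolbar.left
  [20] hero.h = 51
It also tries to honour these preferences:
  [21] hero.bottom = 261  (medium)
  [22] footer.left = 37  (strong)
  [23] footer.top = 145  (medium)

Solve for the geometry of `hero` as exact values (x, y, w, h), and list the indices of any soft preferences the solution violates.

hero = (x=153, y=210, w=155, h=51)
violated soft preferences: none

1. hero.x = 153  [content.left = hero.left]
2. hero.w = 155  [content.w = hero.w]
3. hero.y = 210  [hero.top = content.bottom + 5]
4. hero.h = 51  [hero.h = 51]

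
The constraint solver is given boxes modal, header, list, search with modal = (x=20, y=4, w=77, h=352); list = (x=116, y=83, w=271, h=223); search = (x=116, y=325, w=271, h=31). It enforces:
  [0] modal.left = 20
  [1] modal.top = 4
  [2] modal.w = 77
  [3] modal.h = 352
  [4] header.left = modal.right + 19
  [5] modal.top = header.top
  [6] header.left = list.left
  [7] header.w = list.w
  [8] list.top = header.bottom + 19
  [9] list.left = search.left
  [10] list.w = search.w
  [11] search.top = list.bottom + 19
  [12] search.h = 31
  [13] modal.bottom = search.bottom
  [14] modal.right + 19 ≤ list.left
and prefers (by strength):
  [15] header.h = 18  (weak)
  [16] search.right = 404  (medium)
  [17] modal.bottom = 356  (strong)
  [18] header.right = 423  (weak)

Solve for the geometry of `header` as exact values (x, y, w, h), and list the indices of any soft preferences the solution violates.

header = (x=116, y=4, w=271, h=60)
violated soft preferences: 15, 16, 18

1. header.x = 116  [header.left = modal.right + 19]
2. header.y = 4  [modal.top = header.top]
3. header.w = 271  [header.w = list.w]
4. header.h = 60  [list.top = header.bottom + 19]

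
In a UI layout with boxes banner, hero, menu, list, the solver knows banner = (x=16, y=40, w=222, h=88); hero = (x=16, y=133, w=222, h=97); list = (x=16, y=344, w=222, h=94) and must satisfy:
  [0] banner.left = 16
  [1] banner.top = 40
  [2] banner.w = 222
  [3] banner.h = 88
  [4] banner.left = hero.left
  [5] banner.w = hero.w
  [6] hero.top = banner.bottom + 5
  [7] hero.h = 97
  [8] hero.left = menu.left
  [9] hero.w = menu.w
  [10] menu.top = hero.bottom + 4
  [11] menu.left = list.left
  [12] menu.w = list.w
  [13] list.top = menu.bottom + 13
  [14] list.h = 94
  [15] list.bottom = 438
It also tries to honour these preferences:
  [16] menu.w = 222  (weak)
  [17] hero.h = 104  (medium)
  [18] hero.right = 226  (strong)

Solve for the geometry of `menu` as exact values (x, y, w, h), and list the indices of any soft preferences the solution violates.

menu = (x=16, y=234, w=222, h=97)
violated soft preferences: 17, 18

1. menu.x = 16  [hero.left = menu.left]
2. menu.w = 222  [hero.w = menu.w]
3. menu.y = 234  [menu.top = hero.bottom + 4]
4. menu.h = 97  [list.top = menu.bottom + 13]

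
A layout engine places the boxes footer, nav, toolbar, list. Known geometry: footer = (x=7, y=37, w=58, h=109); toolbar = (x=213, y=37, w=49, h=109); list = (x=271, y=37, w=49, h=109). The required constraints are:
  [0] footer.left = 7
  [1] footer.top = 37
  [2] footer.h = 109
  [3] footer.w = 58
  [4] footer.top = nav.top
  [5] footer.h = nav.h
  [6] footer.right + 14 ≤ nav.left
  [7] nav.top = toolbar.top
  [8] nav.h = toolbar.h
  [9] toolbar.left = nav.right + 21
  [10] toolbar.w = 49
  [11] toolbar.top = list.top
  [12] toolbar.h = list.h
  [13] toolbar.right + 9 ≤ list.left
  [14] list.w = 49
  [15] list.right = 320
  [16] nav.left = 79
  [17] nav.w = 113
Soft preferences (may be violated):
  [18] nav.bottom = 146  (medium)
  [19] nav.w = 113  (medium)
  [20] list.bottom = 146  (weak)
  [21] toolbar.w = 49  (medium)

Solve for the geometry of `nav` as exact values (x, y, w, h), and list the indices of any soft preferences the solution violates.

1. nav.y = 37  [footer.top = nav.top]
2. nav.h = 109  [footer.h = nav.h]
3. nav.x = 79  [nav.left = 79]
4. nav.w = 113  [nav.w = 113]

nav = (x=79, y=37, w=113, h=109)
violated soft preferences: none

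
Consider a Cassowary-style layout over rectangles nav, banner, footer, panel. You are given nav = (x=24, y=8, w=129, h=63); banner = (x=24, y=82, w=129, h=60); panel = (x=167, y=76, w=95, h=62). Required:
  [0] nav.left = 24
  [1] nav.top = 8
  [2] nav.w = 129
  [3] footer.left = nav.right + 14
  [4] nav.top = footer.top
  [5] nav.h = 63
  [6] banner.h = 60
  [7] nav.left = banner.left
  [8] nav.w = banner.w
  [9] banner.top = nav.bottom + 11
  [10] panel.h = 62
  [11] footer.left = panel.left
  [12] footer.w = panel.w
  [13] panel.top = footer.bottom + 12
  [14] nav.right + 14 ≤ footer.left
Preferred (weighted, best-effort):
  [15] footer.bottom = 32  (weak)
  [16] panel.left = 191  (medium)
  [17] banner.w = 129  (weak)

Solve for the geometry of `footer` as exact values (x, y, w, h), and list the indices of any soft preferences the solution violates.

1. footer.x = 167  [footer.left = nav.right + 14]
2. footer.y = 8  [nav.top = footer.top]
3. footer.w = 95  [footer.w = panel.w]
4. footer.h = 56  [panel.top = footer.bottom + 12]

footer = (x=167, y=8, w=95, h=56)
violated soft preferences: 15, 16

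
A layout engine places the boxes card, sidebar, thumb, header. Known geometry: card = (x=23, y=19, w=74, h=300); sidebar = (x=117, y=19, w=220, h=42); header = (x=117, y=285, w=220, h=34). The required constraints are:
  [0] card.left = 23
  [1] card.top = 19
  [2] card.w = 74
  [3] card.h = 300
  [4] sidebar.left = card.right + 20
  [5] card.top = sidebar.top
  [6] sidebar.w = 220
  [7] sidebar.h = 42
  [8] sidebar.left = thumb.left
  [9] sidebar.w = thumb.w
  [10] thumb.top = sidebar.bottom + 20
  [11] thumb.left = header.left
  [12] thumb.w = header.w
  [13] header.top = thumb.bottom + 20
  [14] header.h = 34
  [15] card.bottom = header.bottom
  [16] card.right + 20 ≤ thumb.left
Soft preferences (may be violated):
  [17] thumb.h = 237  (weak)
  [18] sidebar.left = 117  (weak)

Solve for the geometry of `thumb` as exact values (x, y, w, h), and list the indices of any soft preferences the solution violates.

1. thumb.x = 117  [sidebar.left = thumb.left]
2. thumb.w = 220  [sidebar.w = thumb.w]
3. thumb.y = 81  [thumb.top = sidebar.bottom + 20]
4. thumb.h = 184  [header.top = thumb.bottom + 20]

thumb = (x=117, y=81, w=220, h=184)
violated soft preferences: 17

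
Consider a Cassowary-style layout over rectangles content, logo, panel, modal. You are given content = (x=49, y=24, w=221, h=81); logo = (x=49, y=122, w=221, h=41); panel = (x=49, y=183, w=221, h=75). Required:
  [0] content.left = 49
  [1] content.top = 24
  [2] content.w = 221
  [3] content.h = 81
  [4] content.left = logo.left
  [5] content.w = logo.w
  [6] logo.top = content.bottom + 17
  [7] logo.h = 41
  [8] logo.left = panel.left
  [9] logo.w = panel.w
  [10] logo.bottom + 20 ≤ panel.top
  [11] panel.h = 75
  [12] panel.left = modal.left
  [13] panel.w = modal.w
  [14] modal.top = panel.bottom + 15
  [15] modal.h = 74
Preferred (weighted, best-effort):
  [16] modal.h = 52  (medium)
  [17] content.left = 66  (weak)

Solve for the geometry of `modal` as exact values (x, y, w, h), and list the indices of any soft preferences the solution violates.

modal = (x=49, y=273, w=221, h=74)
violated soft preferences: 16, 17

1. modal.x = 49  [panel.left = modal.left]
2. modal.w = 221  [panel.w = modal.w]
3. modal.y = 273  [modal.top = panel.bottom + 15]
4. modal.h = 74  [modal.h = 74]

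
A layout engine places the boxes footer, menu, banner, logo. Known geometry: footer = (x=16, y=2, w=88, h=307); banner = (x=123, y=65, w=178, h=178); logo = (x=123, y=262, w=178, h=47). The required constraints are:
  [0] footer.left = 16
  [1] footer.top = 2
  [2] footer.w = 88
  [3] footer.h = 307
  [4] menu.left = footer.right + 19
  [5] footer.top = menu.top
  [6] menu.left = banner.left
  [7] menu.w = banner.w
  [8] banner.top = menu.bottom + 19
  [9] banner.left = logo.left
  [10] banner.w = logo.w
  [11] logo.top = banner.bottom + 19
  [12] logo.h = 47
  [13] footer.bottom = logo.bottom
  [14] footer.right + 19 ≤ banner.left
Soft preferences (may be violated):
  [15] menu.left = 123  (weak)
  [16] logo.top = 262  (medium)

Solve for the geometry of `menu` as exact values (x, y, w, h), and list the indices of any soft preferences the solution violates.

menu = (x=123, y=2, w=178, h=44)
violated soft preferences: none

1. menu.x = 123  [menu.left = footer.right + 19]
2. menu.y = 2  [footer.top = menu.top]
3. menu.w = 178  [menu.w = banner.w]
4. menu.h = 44  [banner.top = menu.bottom + 19]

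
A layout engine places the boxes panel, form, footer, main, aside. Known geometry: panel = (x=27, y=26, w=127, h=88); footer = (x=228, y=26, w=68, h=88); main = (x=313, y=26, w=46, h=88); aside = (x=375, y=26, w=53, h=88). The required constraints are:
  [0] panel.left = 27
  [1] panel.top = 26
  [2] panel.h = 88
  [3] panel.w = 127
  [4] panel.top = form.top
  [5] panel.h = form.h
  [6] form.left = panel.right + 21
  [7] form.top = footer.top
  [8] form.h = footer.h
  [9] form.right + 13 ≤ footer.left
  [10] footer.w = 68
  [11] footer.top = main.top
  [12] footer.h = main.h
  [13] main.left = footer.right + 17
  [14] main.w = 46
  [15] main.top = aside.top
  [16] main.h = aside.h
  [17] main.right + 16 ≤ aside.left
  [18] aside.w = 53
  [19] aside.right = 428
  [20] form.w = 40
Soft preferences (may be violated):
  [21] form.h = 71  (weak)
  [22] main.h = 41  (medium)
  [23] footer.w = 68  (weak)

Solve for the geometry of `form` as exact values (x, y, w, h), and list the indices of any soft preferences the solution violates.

form = (x=175, y=26, w=40, h=88)
violated soft preferences: 21, 22

1. form.y = 26  [panel.top = form.top]
2. form.h = 88  [panel.h = form.h]
3. form.x = 175  [form.left = panel.right + 21]
4. form.w = 40  [form.w = 40]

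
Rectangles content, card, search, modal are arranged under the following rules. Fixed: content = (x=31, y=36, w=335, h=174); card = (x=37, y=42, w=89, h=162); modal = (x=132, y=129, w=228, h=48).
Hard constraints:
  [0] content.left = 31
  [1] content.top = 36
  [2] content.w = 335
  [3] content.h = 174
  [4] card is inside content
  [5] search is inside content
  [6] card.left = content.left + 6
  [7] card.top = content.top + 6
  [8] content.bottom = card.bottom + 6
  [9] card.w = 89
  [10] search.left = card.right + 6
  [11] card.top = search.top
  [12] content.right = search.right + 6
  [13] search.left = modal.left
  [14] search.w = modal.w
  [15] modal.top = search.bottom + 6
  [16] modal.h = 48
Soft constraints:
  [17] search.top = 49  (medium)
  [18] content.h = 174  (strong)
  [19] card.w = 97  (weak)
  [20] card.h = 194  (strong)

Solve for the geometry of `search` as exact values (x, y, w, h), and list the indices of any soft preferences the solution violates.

search = (x=132, y=42, w=228, h=81)
violated soft preferences: 17, 19, 20

1. search.x = 132  [search.left = card.right + 6]
2. search.y = 42  [card.top = search.top]
3. search.w = 228  [content.right = search.right + 6]
4. search.h = 81  [modal.top = search.bottom + 6]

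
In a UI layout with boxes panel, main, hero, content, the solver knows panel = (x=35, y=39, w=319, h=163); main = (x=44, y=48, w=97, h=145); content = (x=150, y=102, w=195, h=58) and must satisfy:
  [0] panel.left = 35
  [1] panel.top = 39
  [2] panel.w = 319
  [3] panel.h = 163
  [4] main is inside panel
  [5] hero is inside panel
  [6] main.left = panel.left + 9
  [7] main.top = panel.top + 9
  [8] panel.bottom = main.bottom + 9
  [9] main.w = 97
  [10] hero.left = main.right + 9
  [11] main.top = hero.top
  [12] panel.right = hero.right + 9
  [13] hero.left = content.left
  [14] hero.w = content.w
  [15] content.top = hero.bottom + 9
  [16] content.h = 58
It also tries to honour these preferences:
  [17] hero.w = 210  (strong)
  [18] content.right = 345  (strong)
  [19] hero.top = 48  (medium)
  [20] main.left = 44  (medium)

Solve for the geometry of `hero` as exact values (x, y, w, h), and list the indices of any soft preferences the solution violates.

hero = (x=150, y=48, w=195, h=45)
violated soft preferences: 17

1. hero.x = 150  [hero.left = main.right + 9]
2. hero.y = 48  [main.top = hero.top]
3. hero.w = 195  [panel.right = hero.right + 9]
4. hero.h = 45  [content.top = hero.bottom + 9]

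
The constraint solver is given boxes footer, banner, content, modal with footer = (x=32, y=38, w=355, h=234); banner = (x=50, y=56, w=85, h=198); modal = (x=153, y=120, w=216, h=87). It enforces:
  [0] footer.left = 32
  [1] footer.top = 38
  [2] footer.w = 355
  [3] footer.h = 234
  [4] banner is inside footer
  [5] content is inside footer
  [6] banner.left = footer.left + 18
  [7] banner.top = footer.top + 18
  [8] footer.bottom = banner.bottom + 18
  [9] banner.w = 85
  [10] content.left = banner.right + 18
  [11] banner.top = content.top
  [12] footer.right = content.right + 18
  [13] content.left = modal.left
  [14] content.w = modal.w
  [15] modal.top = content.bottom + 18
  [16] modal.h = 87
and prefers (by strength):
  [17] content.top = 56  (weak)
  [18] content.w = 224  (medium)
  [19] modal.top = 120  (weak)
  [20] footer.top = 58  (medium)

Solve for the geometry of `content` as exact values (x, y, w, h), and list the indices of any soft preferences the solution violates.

content = (x=153, y=56, w=216, h=46)
violated soft preferences: 18, 20

1. content.x = 153  [content.left = banner.right + 18]
2. content.y = 56  [banner.top = content.top]
3. content.w = 216  [footer.right = content.right + 18]
4. content.h = 46  [modal.top = content.bottom + 18]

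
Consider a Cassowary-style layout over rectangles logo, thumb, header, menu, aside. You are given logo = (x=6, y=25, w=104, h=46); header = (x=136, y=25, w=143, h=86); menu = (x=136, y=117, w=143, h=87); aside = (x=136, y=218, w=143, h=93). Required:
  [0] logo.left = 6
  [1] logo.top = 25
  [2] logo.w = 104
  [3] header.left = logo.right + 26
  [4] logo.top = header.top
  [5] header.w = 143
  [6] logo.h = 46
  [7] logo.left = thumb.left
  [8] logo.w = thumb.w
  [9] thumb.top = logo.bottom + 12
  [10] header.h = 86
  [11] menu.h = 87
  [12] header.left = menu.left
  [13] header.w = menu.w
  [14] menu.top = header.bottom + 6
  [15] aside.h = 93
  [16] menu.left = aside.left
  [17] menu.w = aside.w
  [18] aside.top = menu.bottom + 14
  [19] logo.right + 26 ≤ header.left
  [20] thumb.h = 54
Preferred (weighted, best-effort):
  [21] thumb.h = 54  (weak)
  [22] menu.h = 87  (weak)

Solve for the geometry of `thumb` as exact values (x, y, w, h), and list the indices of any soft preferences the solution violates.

thumb = (x=6, y=83, w=104, h=54)
violated soft preferences: none

1. thumb.x = 6  [logo.left = thumb.left]
2. thumb.w = 104  [logo.w = thumb.w]
3. thumb.y = 83  [thumb.top = logo.bottom + 12]
4. thumb.h = 54  [thumb.h = 54]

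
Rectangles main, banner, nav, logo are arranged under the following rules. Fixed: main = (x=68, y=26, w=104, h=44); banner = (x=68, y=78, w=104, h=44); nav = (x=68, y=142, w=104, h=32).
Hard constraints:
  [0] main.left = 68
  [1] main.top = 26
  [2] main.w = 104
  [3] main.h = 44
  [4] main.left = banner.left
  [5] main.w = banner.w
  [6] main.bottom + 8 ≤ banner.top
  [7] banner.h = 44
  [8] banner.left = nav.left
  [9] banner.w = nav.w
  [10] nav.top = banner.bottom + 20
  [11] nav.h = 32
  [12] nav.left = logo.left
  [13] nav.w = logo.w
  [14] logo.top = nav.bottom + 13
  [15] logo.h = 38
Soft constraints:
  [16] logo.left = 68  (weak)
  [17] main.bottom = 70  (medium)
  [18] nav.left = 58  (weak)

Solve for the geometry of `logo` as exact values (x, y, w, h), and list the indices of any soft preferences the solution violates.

logo = (x=68, y=187, w=104, h=38)
violated soft preferences: 18

1. logo.x = 68  [nav.left = logo.left]
2. logo.w = 104  [nav.w = logo.w]
3. logo.y = 187  [logo.top = nav.bottom + 13]
4. logo.h = 38  [logo.h = 38]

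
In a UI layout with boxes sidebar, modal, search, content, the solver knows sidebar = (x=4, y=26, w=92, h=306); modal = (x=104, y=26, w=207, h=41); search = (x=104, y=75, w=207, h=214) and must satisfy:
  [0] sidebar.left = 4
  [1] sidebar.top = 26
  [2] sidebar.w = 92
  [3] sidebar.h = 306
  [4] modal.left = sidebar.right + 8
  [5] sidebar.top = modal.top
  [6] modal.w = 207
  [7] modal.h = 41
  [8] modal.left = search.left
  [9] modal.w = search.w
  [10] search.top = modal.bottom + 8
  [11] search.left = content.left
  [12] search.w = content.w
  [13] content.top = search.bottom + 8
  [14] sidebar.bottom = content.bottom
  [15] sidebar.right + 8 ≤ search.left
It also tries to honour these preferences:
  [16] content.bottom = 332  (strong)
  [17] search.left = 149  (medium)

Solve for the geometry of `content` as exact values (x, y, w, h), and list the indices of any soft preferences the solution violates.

content = (x=104, y=297, w=207, h=35)
violated soft preferences: 17

1. content.x = 104  [search.left = content.left]
2. content.w = 207  [search.w = content.w]
3. content.y = 297  [content.top = search.bottom + 8]
4. content.h = 35  [sidebar.bottom = content.bottom]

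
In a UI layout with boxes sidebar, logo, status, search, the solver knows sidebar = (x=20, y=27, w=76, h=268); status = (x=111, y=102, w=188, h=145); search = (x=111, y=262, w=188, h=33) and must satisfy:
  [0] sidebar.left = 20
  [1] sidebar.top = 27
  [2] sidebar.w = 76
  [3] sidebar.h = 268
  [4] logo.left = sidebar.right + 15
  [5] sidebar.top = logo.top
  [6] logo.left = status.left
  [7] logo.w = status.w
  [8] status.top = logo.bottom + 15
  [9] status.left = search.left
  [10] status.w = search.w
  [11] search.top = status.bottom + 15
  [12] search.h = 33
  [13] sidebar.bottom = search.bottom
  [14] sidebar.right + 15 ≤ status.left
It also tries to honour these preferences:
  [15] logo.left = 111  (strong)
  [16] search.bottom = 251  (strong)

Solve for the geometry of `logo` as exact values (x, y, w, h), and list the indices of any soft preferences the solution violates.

logo = (x=111, y=27, w=188, h=60)
violated soft preferences: 16

1. logo.x = 111  [logo.left = sidebar.right + 15]
2. logo.y = 27  [sidebar.top = logo.top]
3. logo.w = 188  [logo.w = status.w]
4. logo.h = 60  [status.top = logo.bottom + 15]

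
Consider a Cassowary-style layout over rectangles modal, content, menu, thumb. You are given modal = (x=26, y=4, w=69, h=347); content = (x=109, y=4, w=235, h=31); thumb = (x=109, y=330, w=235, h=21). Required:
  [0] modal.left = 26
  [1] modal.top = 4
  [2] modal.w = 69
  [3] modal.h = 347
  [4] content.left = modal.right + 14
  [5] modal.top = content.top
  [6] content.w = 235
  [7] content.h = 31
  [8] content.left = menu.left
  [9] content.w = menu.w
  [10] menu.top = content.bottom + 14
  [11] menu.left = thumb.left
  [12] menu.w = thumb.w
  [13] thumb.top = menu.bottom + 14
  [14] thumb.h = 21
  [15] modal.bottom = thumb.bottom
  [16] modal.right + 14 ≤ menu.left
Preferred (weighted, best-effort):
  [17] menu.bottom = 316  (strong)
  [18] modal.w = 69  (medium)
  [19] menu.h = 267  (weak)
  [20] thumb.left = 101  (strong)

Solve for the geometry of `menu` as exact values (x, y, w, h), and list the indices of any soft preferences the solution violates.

1. menu.x = 109  [content.left = menu.left]
2. menu.w = 235  [content.w = menu.w]
3. menu.y = 49  [menu.top = content.bottom + 14]
4. menu.h = 267  [thumb.top = menu.bottom + 14]

menu = (x=109, y=49, w=235, h=267)
violated soft preferences: 20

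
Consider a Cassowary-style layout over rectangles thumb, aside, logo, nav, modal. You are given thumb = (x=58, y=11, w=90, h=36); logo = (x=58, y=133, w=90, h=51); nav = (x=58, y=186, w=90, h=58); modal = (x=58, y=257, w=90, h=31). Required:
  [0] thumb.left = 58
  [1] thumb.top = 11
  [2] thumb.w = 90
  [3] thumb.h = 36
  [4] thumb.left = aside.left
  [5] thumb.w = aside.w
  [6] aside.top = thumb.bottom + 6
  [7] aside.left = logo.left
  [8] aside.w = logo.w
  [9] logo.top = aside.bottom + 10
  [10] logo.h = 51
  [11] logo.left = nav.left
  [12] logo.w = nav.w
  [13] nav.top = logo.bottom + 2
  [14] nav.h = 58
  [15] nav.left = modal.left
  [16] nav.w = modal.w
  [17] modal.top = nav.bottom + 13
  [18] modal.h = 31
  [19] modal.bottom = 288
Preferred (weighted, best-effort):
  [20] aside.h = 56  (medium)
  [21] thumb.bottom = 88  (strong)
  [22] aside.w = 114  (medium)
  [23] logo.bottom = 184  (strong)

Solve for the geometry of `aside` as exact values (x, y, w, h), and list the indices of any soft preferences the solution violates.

aside = (x=58, y=53, w=90, h=70)
violated soft preferences: 20, 21, 22

1. aside.x = 58  [thumb.left = aside.left]
2. aside.w = 90  [thumb.w = aside.w]
3. aside.y = 53  [aside.top = thumb.bottom + 6]
4. aside.h = 70  [logo.top = aside.bottom + 10]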